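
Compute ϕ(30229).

27216

Prime factorization: 30229 = 19 * 37 * 43.
φ(30229) = 30229 · (1 − 1/19) · (1 − 1/37) · (1 − 1/43)
       = 30229 · 27216/30229 = 27216.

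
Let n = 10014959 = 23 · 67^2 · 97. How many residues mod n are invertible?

φ(23) = 23 − 1 = 22.
φ(67^2) = 67^2 − 67^1 = 4489 − 67 = 4422.
φ(97) = 97 − 1 = 96.
φ(10014959) = 22 × 4422 × 96 = 9339264.

9339264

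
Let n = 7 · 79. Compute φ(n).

φ(553) = 553 · (1 − 1/7) · (1 − 1/79)
       = 553 · 468/553 = 468.

468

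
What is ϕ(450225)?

221760

First factor: 450225 = 3^3 * 5^2 * 23 * 29.
φ(3^3) = 3^3 − 3^2 = 27 − 9 = 18.
φ(5^2) = 5^1·(5−1) = 5·4 = 20.
φ(23) = 23 − 1 = 22.
φ(29) = 29 − 1 = 28.
Since φ is multiplicative, φ(450225) = 18 · 20 · 22 · 28 = 221760.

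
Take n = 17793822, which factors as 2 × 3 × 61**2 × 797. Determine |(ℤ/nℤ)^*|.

φ(17793822) = 17793822 · (1 − 1/2) · (1 − 1/3) · (1 − 1/61) · (1 − 1/797)
       = 17793822 · 95520/291702 = 5826720.

5826720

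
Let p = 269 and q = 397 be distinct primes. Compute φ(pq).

106128

For distinct primes, φ(pq) = (p−1)(q−1) = 268 × 396 = 106128.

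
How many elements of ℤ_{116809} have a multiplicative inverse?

86400

Prime factorization: 116809 = 7 · 11 · 37 · 41.
φ(116809) = 116809 · (1 − 1/7) · (1 − 1/11) · (1 − 1/37) · (1 − 1/41)
       = 116809 · 86400/116809 = 86400.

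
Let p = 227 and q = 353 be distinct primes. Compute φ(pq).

79552

For distinct primes, φ(pq) = (p−1)(q−1) = 226 × 352 = 79552.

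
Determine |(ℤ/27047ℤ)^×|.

27047 = 17 · 37 · 43.
φ(17) = 17 − 1 = 16.
φ(37) = 37 − 1 = 36.
φ(43) = 43 − 1 = 42.
Multiply: 16 · 36 · 42 = 24192.

24192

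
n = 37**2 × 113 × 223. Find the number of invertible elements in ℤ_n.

φ(34497431) = 34497431 · (1 − 1/37) · (1 − 1/113) · (1 − 1/223)
       = 34497431 · 895104/932363 = 33118848.

33118848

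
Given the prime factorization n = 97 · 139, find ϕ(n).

13248

φ(13483) = 13483 · (1 − 1/97) · (1 − 1/139)
       = 13483 · 13248/13483 = 13248.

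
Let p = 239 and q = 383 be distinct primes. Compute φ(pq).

90916

φ(91537) = 91537 · (1 − 1/239) · (1 − 1/383)
       = 91537 · 90916/91537 = 90916.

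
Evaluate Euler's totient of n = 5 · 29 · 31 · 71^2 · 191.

φ(4327925345) = 4327925345 · (1 − 1/5) · (1 − 1/29) · (1 − 1/31) · (1 − 1/71) · (1 − 1/191)
       = 4327925345 · 44688000/60956695 = 3172848000.

3172848000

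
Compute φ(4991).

Factor 4991: 4991 = 7 · 23 · 31.
φ(7) = 7 − 1 = 6.
φ(23) = 23 − 1 = 22.
φ(31) = 31 − 1 = 30.
Multiply: 6 · 22 · 30 = 3960.

3960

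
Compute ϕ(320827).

320827 = 13 · 23 · 29 · 37.
φ(320827) = 320827 · (1 − 1/13) · (1 − 1/23) · (1 − 1/29) · (1 − 1/37)
       = 320827 · 266112/320827 = 266112.

266112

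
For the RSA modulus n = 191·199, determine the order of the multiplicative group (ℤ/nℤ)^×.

37620

For distinct primes, φ(pq) = (p−1)(q−1) = 190 × 198 = 37620.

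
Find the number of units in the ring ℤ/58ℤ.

First factor: 58 = 2 * 29.
φ(58) = 58 · (1 − 1/2) · (1 − 1/29)
       = 58 · 28/58 = 28.

28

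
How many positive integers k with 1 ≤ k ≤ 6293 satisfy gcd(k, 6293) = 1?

5040

First factor: 6293 = 7 · 29 · 31.
φ(7) = 7 − 1 = 6.
φ(29) = 29 − 1 = 28.
φ(31) = 31 − 1 = 30.
φ(6293) = 6 × 28 × 30 = 5040.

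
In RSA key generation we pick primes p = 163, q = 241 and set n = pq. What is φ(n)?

38880

For distinct primes, φ(pq) = (p−1)(q−1) = 162 × 240 = 38880.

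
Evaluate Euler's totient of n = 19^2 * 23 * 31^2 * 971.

6787400400

φ(7747786693) = 7747786693 · (1 − 1/19) · (1 − 1/23) · (1 − 1/31) · (1 − 1/971)
       = 7747786693 · 11523600/13154137 = 6787400400.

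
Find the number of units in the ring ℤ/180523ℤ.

First factor: 180523 = 7 · 17 · 37 · 41.
φ(7) = 7 − 1 = 6.
φ(17) = 17 − 1 = 16.
φ(37) = 37 − 1 = 36.
φ(41) = 41 − 1 = 40.
φ(180523) = 6 × 16 × 36 × 40 = 138240.

138240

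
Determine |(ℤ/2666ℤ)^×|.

1260

First factor: 2666 = 2 · 31 · 43.
φ(2) = 2 − 1 = 1.
φ(31) = 31 − 1 = 30.
φ(43) = 43 − 1 = 42.
Since φ is multiplicative, φ(2666) = 1 · 30 · 42 = 1260.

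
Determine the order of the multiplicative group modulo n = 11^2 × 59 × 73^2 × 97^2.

312261903360

φ(357953464979) = 357953464979 · (1 − 1/11) · (1 − 1/59) · (1 − 1/73) · (1 − 1/97)
       = 357953464979 · 4008960/4595569 = 312261903360.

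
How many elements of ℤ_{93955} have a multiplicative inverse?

66528

93955 = 5 · 19 · 23 · 43.
φ(93955) = 93955 · (1 − 1/5) · (1 − 1/19) · (1 − 1/23) · (1 − 1/43)
       = 93955 · 66528/93955 = 66528.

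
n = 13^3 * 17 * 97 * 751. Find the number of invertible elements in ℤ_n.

2336256000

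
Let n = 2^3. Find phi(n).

φ(2^3) = 2^2·(2−1) = 4·1 = 4.

4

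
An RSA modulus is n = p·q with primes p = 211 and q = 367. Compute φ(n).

φ(pq) = (p−1)(q−1) = 210 · 366 = 76860.

76860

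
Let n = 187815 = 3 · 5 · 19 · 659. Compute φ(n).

φ(187815) = 187815 · (1 − 1/3) · (1 − 1/5) · (1 − 1/19) · (1 − 1/659)
       = 187815 · 94752/187815 = 94752.

94752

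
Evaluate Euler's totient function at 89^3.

φ(89^3) = 89^3 − 89^2 = 704969 − 7921 = 697048.

697048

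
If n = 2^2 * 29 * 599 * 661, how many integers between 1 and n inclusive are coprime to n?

22102080

φ(45928924) = 45928924 · (1 − 1/2) · (1 − 1/29) · (1 − 1/599) · (1 − 1/661)
       = 45928924 · 11051040/22964462 = 22102080.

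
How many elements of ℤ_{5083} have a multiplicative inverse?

4224

Factor 5083: 5083 = 13 · 17 · 23.
φ(13) = 13 − 1 = 12.
φ(17) = 17 − 1 = 16.
φ(23) = 23 − 1 = 22.
Since φ is multiplicative, φ(5083) = 12 · 16 · 22 = 4224.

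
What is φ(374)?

Prime factorization: 374 = 2 * 11 * 17.
φ(374) = 374 · (1 − 1/2) · (1 − 1/11) · (1 − 1/17)
       = 374 · 160/374 = 160.

160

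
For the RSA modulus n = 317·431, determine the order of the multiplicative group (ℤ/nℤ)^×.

φ(136627) = 136627 · (1 − 1/317) · (1 − 1/431)
       = 136627 · 135880/136627 = 135880.

135880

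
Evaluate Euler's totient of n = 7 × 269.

φ(7) = 7 − 1 = 6.
φ(269) = 269 − 1 = 268.
Since φ is multiplicative, φ(1883) = 6 · 268 = 1608.

1608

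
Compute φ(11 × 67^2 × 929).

φ(45873091) = 45873091 · (1 − 1/11) · (1 − 1/67) · (1 − 1/929)
       = 45873091 · 612480/684673 = 41036160.

41036160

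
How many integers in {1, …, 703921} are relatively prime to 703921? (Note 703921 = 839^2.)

703082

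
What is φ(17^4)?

78608

φ(83521) = 83521 · (1 − 1/17)
       = 83521 · 16/17 = 78608.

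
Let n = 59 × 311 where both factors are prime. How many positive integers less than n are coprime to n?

For distinct primes, φ(pq) = (p−1)(q−1) = 58 × 310 = 17980.

17980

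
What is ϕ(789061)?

Factor 789061: 789061 = 7 · 13**2 · 23 · 29.
φ(7) = 7 − 1 = 6.
φ(13^2) = 13^2 − 13^1 = 169 − 13 = 156.
φ(23) = 23 − 1 = 22.
φ(29) = 29 − 1 = 28.
Since φ is multiplicative, φ(789061) = 6 · 156 · 22 · 28 = 576576.

576576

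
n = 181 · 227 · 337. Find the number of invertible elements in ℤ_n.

13668480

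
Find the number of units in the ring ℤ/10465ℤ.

Prime factorization: 10465 = 5 · 7 · 13 · 23.
φ(5) = 5 − 1 = 4.
φ(7) = 7 − 1 = 6.
φ(13) = 13 − 1 = 12.
φ(23) = 23 − 1 = 22.
φ(10465) = 4 × 6 × 12 × 22 = 6336.

6336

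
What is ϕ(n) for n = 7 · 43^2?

φ(7) = 7 − 1 = 6.
φ(43^2) = 43^2 − 43^1 = 1849 − 43 = 1806.
φ(12943) = 6 × 1806 = 10836.

10836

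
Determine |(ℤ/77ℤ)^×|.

Factor 77: 77 = 7 · 11.
φ(77) = 77 · (1 − 1/7) · (1 − 1/11)
       = 77 · 60/77 = 60.

60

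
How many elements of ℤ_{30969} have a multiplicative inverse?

19440

First factor: 30969 = 3**3 × 31 × 37.
φ(30969) = 30969 · (1 − 1/3) · (1 − 1/31) · (1 − 1/37)
       = 30969 · 2160/3441 = 19440.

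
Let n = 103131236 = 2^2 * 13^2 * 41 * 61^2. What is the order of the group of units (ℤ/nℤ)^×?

φ(103131236) = 103131236 · (1 − 1/2) · (1 − 1/13) · (1 − 1/41) · (1 − 1/61)
       = 103131236 · 28800/65026 = 45676800.

45676800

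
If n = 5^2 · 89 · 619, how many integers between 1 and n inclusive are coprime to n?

1087680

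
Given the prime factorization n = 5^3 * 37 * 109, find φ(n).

388800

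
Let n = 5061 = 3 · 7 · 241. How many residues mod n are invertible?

2880

φ(3) = 3 − 1 = 2.
φ(7) = 7 − 1 = 6.
φ(241) = 241 − 1 = 240.
Multiply: 2 · 6 · 240 = 2880.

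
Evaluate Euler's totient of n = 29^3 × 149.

3485104

φ(29^3) = 29^2·(29−1) = 841·28 = 23548.
φ(149) = 149 − 1 = 148.
Since φ is multiplicative, φ(3633961) = 23548 · 148 = 3485104.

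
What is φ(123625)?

92400

First factor: 123625 = 5**3 * 23 * 43.
φ(123625) = 123625 · (1 − 1/5) · (1 − 1/23) · (1 − 1/43)
       = 123625 · 3696/4945 = 92400.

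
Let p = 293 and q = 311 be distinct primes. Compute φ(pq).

90520

For distinct primes, φ(pq) = (p−1)(q−1) = 292 × 310 = 90520.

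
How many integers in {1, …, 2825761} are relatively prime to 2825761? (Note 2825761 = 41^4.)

φ(41^4) = 41^3·(41−1) = 68921·40 = 2756840.

2756840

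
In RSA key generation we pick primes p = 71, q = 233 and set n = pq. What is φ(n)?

16240

φ(n) = (p − 1)(q − 1) = (71−1)(233−1) = 70·232 = 16240.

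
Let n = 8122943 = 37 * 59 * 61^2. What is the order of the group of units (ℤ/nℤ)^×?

7642080

φ(37) = 37 − 1 = 36.
φ(59) = 59 − 1 = 58.
φ(61^2) = 61^2 − 61^1 = 3721 − 61 = 3660.
Multiply: 36 · 58 · 3660 = 7642080.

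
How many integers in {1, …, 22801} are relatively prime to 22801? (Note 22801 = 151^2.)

22650

φ(151^2) = 151^1·(151−1) = 151·150 = 22650.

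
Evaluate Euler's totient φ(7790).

2880

7790 = 2 · 5 · 19 · 41.
φ(2) = 2 − 1 = 1.
φ(5) = 5 − 1 = 4.
φ(19) = 19 − 1 = 18.
φ(41) = 41 − 1 = 40.
Multiply: 1 · 4 · 18 · 40 = 2880.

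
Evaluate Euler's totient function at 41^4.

2756840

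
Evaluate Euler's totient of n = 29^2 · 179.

φ(150539) = 150539 · (1 − 1/29) · (1 − 1/179)
       = 150539 · 4984/5191 = 144536.

144536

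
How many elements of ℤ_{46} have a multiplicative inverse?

22

46 = 2 × 23.
φ(46) = 46 · (1 − 1/2) · (1 − 1/23)
       = 46 · 22/46 = 22.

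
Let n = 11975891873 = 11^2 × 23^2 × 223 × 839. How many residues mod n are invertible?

10354763760

φ(11^2) = 11^2 − 11^1 = 121 − 11 = 110.
φ(23^2) = 23^2 − 23^1 = 529 − 23 = 506.
φ(223) = 223 − 1 = 222.
φ(839) = 839 − 1 = 838.
φ(11975891873) = 110 × 506 × 222 × 838 = 10354763760.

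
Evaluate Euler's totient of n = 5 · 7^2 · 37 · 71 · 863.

φ(555439745) = 555439745 · (1 − 1/5) · (1 − 1/7) · (1 − 1/37) · (1 − 1/71) · (1 − 1/863)
       = 555439745 · 52133760/79348535 = 364936320.

364936320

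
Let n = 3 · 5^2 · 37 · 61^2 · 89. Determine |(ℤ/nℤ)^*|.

463795200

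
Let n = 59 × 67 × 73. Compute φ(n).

275616

φ(59) = 59 − 1 = 58.
φ(67) = 67 − 1 = 66.
φ(73) = 73 − 1 = 72.
φ(288569) = 58 × 66 × 72 = 275616.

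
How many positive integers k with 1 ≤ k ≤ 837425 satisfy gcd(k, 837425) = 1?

604800

Prime factorization: 837425 = 5^2 · 19 · 41 · 43.
φ(5^2) = 5^2 − 5^1 = 25 − 5 = 20.
φ(19) = 19 − 1 = 18.
φ(41) = 41 − 1 = 40.
φ(43) = 43 − 1 = 42.
Multiply: 20 · 18 · 40 · 42 = 604800.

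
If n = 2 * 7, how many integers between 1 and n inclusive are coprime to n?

6

φ(2) = 2 − 1 = 1.
φ(7) = 7 − 1 = 6.
Since φ is multiplicative, φ(14) = 1 · 6 = 6.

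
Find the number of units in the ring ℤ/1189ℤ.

1120

First factor: 1189 = 29 · 41.
φ(29) = 29 − 1 = 28.
φ(41) = 41 − 1 = 40.
Since φ is multiplicative, φ(1189) = 28 · 40 = 1120.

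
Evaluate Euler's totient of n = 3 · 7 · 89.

1056

φ(1869) = 1869 · (1 − 1/3) · (1 − 1/7) · (1 − 1/89)
       = 1869 · 1056/1869 = 1056.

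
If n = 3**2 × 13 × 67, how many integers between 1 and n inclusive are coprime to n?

4752

φ(3^2) = 3^1·(3−1) = 3·2 = 6.
φ(13) = 13 − 1 = 12.
φ(67) = 67 − 1 = 66.
φ(7839) = 6 × 12 × 66 = 4752.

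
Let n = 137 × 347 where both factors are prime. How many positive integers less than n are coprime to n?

47056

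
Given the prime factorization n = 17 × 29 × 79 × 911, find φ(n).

31799040

φ(35480717) = 35480717 · (1 − 1/17) · (1 − 1/29) · (1 − 1/79) · (1 − 1/911)
       = 35480717 · 31799040/35480717 = 31799040.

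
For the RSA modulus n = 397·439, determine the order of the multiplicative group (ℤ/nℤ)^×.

φ(n) = (p − 1)(q − 1) = (397−1)(439−1) = 396·438 = 173448.

173448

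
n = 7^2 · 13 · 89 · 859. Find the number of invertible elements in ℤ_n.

38054016

φ(7^2) = 7^2 − 7^1 = 49 − 7 = 42.
φ(13) = 13 − 1 = 12.
φ(89) = 89 − 1 = 88.
φ(859) = 859 − 1 = 858.
φ(48699287) = 42 × 12 × 88 × 858 = 38054016.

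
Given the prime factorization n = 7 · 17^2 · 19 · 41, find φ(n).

1175040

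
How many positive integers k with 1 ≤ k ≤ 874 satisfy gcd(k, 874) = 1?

396

Prime factorization: 874 = 2 * 19 * 23.
φ(2) = 2 − 1 = 1.
φ(19) = 19 − 1 = 18.
φ(23) = 23 − 1 = 22.
Since φ is multiplicative, φ(874) = 1 · 18 · 22 = 396.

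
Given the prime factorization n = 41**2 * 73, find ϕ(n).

118080

φ(41^2) = 41^1·(41−1) = 41·40 = 1640.
φ(73) = 73 − 1 = 72.
Multiply: 1640 · 72 = 118080.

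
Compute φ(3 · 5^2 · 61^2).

φ(3) = 3 − 1 = 2.
φ(5^2) = 5^2 − 5^1 = 25 − 5 = 20.
φ(61^2) = 61^2 − 61^1 = 3721 − 61 = 3660.
φ(279075) = 2 × 20 × 3660 = 146400.

146400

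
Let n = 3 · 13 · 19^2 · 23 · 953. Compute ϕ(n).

φ(3) = 3 − 1 = 2.
φ(13) = 13 − 1 = 12.
φ(19^2) = 19^1·(19−1) = 19·18 = 342.
φ(23) = 23 − 1 = 22.
φ(953) = 953 − 1 = 952.
Since φ is multiplicative, φ(308597601) = 2 · 12 · 342 · 22 · 952 = 171908352.

171908352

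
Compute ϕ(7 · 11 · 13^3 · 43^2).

φ(7) = 7 − 1 = 6.
φ(11) = 11 − 1 = 10.
φ(13^3) = 13^2·(13−1) = 169·12 = 2028.
φ(43^2) = 43^1·(43−1) = 43·42 = 1806.
Since φ is multiplicative, φ(312793481) = 6 · 10 · 2028 · 1806 = 219754080.

219754080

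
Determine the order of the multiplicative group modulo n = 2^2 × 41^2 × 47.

φ(2^2) = 2^1·(2−1) = 2·1 = 2.
φ(41^2) = 41^2 − 41^1 = 1681 − 41 = 1640.
φ(47) = 47 − 1 = 46.
Since φ is multiplicative, φ(316028) = 2 · 1640 · 46 = 150880.

150880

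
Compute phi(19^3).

6498

φ(6859) = 6859 · (1 − 1/19)
       = 6859 · 18/19 = 6498.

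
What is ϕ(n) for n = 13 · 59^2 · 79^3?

φ(13) = 13 − 1 = 12.
φ(59^2) = 59^1·(59−1) = 59·58 = 3422.
φ(79^3) = 79^2·(79−1) = 6241·78 = 486798.
Since φ is multiplicative, φ(22311493867) = 12 · 3422 · 486798 = 19989873072.

19989873072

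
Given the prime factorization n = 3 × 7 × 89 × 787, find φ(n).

830016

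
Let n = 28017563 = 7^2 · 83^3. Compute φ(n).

φ(7^2) = 7^2 − 7^1 = 49 − 7 = 42.
φ(83^3) = 83^3 − 83^2 = 571787 − 6889 = 564898.
Since φ is multiplicative, φ(28017563) = 42 · 564898 = 23725716.

23725716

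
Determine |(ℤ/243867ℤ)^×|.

243867 = 3 × 13^3 × 37.
φ(243867) = 243867 · (1 − 1/3) · (1 − 1/13) · (1 − 1/37)
       = 243867 · 864/1443 = 146016.

146016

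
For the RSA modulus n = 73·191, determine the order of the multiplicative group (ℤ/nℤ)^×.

13680

φ(13943) = 13943 · (1 − 1/73) · (1 − 1/191)
       = 13943 · 13680/13943 = 13680.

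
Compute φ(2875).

2875 = 5^3 * 23.
φ(2875) = 2875 · (1 − 1/5) · (1 − 1/23)
       = 2875 · 88/115 = 2200.

2200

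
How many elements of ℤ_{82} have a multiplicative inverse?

82 = 2 · 41.
φ(82) = 82 · (1 − 1/2) · (1 − 1/41)
       = 82 · 40/82 = 40.

40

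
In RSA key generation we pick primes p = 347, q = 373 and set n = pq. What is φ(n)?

128712

φ(129431) = 129431 · (1 − 1/347) · (1 − 1/373)
       = 129431 · 128712/129431 = 128712.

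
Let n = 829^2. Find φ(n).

686412

φ(829^2) = 829^1·(829−1) = 829·828 = 686412.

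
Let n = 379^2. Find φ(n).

143262

φ(143641) = 143641 · (1 − 1/379)
       = 143641 · 378/379 = 143262.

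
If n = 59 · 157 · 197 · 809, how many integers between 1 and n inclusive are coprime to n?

φ(1476272099) = 1476272099 · (1 − 1/59) · (1 − 1/157) · (1 − 1/197) · (1 − 1/809)
       = 1476272099 · 1432913664/1476272099 = 1432913664.

1432913664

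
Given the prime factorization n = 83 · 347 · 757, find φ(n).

21449232

φ(83) = 83 − 1 = 82.
φ(347) = 347 − 1 = 346.
φ(757) = 757 − 1 = 756.
Multiply: 82 · 346 · 756 = 21449232.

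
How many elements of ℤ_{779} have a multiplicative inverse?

720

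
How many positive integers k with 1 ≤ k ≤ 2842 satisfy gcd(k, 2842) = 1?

Prime factorization: 2842 = 2 * 7^2 * 29.
φ(2842) = 2842 · (1 − 1/2) · (1 − 1/7) · (1 − 1/29)
       = 2842 · 168/406 = 1176.

1176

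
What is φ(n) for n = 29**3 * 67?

1554168

φ(29^3) = 29^3 − 29^2 = 24389 − 841 = 23548.
φ(67) = 67 − 1 = 66.
Multiply: 23548 · 66 = 1554168.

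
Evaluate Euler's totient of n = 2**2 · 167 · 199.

65736

φ(132932) = 132932 · (1 − 1/2) · (1 − 1/167) · (1 − 1/199)
       = 132932 · 32868/66466 = 65736.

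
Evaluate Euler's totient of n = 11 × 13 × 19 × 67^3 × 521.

φ(11) = 11 − 1 = 10.
φ(13) = 13 − 1 = 12.
φ(19) = 19 − 1 = 18.
φ(67^3) = 67^2·(67−1) = 4489·66 = 296274.
φ(521) = 521 − 1 = 520.
Since φ is multiplicative, φ(425747169991) = 10 · 12 · 18 · 296274 · 520 = 332774956800.

332774956800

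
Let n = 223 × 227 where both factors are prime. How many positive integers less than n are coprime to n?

50172

φ(pq) = (p−1)(q−1) = 222 · 226 = 50172.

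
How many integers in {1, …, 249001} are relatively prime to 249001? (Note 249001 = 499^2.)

248502

φ(249001) = 249001 · (1 − 1/499)
       = 249001 · 498/499 = 248502.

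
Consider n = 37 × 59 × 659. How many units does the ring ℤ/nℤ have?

1373904

φ(37) = 37 − 1 = 36.
φ(59) = 59 − 1 = 58.
φ(659) = 659 − 1 = 658.
φ(1438597) = 36 × 58 × 658 = 1373904.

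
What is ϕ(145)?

112

Factor 145: 145 = 5 × 29.
φ(5) = 5 − 1 = 4.
φ(29) = 29 − 1 = 28.
Multiply: 4 · 28 = 112.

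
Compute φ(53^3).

146068

φ(53^3) = 53^2·(53−1) = 2809·52 = 146068.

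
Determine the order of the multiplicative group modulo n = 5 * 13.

48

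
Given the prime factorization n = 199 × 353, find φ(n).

φ(70247) = 70247 · (1 − 1/199) · (1 − 1/353)
       = 70247 · 69696/70247 = 69696.

69696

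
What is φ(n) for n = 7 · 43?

φ(301) = 301 · (1 − 1/7) · (1 − 1/43)
       = 301 · 252/301 = 252.

252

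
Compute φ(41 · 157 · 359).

2233920

φ(2310883) = 2310883 · (1 − 1/41) · (1 − 1/157) · (1 − 1/359)
       = 2310883 · 2233920/2310883 = 2233920.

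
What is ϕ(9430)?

3520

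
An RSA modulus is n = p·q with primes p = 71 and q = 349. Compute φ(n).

φ(71) = 71 − 1 = 70.
φ(349) = 349 − 1 = 348.
Multiply: 70 · 348 = 24360.

24360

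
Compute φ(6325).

4400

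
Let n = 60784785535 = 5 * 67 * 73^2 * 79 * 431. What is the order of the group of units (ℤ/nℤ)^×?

46539567360

φ(5) = 5 − 1 = 4.
φ(67) = 67 − 1 = 66.
φ(73^2) = 73^1·(73−1) = 73·72 = 5256.
φ(79) = 79 − 1 = 78.
φ(431) = 431 − 1 = 430.
Multiply: 4 · 66 · 5256 · 78 · 430 = 46539567360.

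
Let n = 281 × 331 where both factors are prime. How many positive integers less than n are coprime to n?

φ(93011) = 93011 · (1 − 1/281) · (1 − 1/331)
       = 93011 · 92400/93011 = 92400.

92400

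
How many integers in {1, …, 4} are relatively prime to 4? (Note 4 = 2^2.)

2

φ(4) = 4 · (1 − 1/2)
       = 4 · 1/2 = 2.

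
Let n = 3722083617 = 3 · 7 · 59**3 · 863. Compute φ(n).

φ(3) = 3 − 1 = 2.
φ(7) = 7 − 1 = 6.
φ(59^3) = 59^2·(59−1) = 3481·58 = 201898.
φ(863) = 863 − 1 = 862.
Since φ is multiplicative, φ(3722083617) = 2 · 6 · 201898 · 862 = 2088432912.

2088432912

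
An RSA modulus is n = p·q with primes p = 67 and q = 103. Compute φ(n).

φ(6901) = 6901 · (1 − 1/67) · (1 − 1/103)
       = 6901 · 6732/6901 = 6732.

6732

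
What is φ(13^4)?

φ(28561) = 28561 · (1 − 1/13)
       = 28561 · 12/13 = 26364.

26364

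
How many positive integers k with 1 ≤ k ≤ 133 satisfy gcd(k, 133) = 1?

133 = 7 · 19.
φ(133) = 133 · (1 − 1/7) · (1 − 1/19)
       = 133 · 108/133 = 108.

108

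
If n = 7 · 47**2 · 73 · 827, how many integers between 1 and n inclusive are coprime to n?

771470784

φ(7) = 7 − 1 = 6.
φ(47^2) = 47^2 − 47^1 = 2209 − 47 = 2162.
φ(73) = 73 − 1 = 72.
φ(827) = 827 − 1 = 826.
φ(933516773) = 6 × 2162 × 72 × 826 = 771470784.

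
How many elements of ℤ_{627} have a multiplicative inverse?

360

First factor: 627 = 3 · 11 · 19.
φ(3) = 3 − 1 = 2.
φ(11) = 11 − 1 = 10.
φ(19) = 19 − 1 = 18.
Since φ is multiplicative, φ(627) = 2 · 10 · 18 = 360.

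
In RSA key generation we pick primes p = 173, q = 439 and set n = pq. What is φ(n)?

φ(75947) = 75947 · (1 − 1/173) · (1 − 1/439)
       = 75947 · 75336/75947 = 75336.

75336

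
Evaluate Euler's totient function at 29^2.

812

φ(841) = 841 · (1 − 1/29)
       = 841 · 28/29 = 812.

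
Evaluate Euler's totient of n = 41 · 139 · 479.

φ(2729821) = 2729821 · (1 − 1/41) · (1 − 1/139) · (1 − 1/479)
       = 2729821 · 2638560/2729821 = 2638560.

2638560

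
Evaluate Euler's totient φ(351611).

290304

Prime factorization: 351611 = 13 · 17 · 37 · 43.
φ(351611) = 351611 · (1 − 1/13) · (1 − 1/17) · (1 − 1/37) · (1 − 1/43)
       = 351611 · 290304/351611 = 290304.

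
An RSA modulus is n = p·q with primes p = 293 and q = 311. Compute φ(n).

φ(91123) = 91123 · (1 − 1/293) · (1 − 1/311)
       = 91123 · 90520/91123 = 90520.

90520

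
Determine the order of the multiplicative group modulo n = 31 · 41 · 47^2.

2594400

φ(31) = 31 − 1 = 30.
φ(41) = 41 − 1 = 40.
φ(47^2) = 47^1·(47−1) = 47·46 = 2162.
Multiply: 30 · 40 · 2162 = 2594400.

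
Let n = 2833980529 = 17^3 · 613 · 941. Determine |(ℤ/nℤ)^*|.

2660094720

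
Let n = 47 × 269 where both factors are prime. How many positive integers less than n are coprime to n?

φ(pq) = (p−1)(q−1) = 46 · 268 = 12328.

12328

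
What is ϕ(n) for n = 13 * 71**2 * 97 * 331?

φ(13) = 13 − 1 = 12.
φ(71^2) = 71^2 − 71^1 = 5041 − 71 = 4970.
φ(97) = 97 − 1 = 96.
φ(331) = 331 − 1 = 330.
Multiply: 12 · 4970 · 96 · 330 = 1889395200.

1889395200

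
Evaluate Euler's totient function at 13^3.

φ(2197) = 2197 · (1 − 1/13)
       = 2197 · 12/13 = 2028.

2028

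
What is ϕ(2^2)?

2

φ(4) = 4 · (1 − 1/2)
       = 4 · 1/2 = 2.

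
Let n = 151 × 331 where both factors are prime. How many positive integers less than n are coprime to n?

49500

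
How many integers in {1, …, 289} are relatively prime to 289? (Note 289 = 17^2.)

272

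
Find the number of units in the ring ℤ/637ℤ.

First factor: 637 = 7**2 × 13.
φ(7^2) = 7^1·(7−1) = 7·6 = 42.
φ(13) = 13 − 1 = 12.
Multiply: 42 · 12 = 504.

504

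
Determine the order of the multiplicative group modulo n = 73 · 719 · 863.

φ(45296281) = 45296281 · (1 − 1/73) · (1 − 1/719) · (1 − 1/863)
       = 45296281 · 44561952/45296281 = 44561952.

44561952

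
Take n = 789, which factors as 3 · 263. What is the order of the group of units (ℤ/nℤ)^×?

φ(789) = 789 · (1 − 1/3) · (1 − 1/263)
       = 789 · 524/789 = 524.

524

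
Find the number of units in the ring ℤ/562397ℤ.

562397 = 11 × 29 × 41 × 43.
φ(562397) = 562397 · (1 − 1/11) · (1 − 1/29) · (1 − 1/41) · (1 − 1/43)
       = 562397 · 470400/562397 = 470400.

470400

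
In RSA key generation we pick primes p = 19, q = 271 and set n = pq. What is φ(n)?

4860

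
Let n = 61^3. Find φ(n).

223260

φ(61^3) = 61^3 − 61^2 = 226981 − 3721 = 223260.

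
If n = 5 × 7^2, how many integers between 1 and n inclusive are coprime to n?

φ(245) = 245 · (1 − 1/5) · (1 − 1/7)
       = 245 · 24/35 = 168.

168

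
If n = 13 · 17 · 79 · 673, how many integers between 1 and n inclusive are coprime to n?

10063872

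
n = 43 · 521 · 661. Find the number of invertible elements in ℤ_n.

φ(14808383) = 14808383 · (1 − 1/43) · (1 − 1/521) · (1 − 1/661)
       = 14808383 · 14414400/14808383 = 14414400.

14414400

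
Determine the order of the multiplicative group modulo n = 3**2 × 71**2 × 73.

2147040

φ(3311937) = 3311937 · (1 − 1/3) · (1 − 1/71) · (1 − 1/73)
       = 3311937 · 10080/15549 = 2147040.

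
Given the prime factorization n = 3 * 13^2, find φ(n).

312

φ(3) = 3 − 1 = 2.
φ(13^2) = 13^2 − 13^1 = 169 − 13 = 156.
φ(507) = 2 × 156 = 312.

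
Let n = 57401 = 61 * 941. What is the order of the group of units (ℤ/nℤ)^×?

φ(61) = 61 − 1 = 60.
φ(941) = 941 − 1 = 940.
Since φ is multiplicative, φ(57401) = 60 · 940 = 56400.

56400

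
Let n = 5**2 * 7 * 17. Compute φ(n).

1920

φ(5^2) = 5^1·(5−1) = 5·4 = 20.
φ(7) = 7 − 1 = 6.
φ(17) = 17 − 1 = 16.
Multiply: 20 · 6 · 16 = 1920.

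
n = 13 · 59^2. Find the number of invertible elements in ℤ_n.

φ(13) = 13 − 1 = 12.
φ(59^2) = 59^2 − 59^1 = 3481 − 59 = 3422.
Multiply: 12 · 3422 = 41064.

41064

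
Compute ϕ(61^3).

φ(226981) = 226981 · (1 − 1/61)
       = 226981 · 60/61 = 223260.

223260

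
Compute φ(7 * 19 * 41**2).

177120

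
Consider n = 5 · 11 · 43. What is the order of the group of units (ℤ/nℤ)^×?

φ(5) = 5 − 1 = 4.
φ(11) = 11 − 1 = 10.
φ(43) = 43 − 1 = 42.
Since φ is multiplicative, φ(2365) = 4 · 10 · 42 = 1680.

1680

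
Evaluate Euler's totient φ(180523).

180523 = 7 × 17 × 37 × 41.
φ(7) = 7 − 1 = 6.
φ(17) = 17 − 1 = 16.
φ(37) = 37 − 1 = 36.
φ(41) = 41 − 1 = 40.
Since φ is multiplicative, φ(180523) = 6 · 16 · 36 · 40 = 138240.

138240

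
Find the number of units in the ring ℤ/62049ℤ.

62049 = 3 * 13 * 37 * 43.
φ(62049) = 62049 · (1 − 1/3) · (1 − 1/13) · (1 − 1/37) · (1 − 1/43)
       = 62049 · 36288/62049 = 36288.

36288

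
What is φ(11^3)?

φ(1331) = 1331 · (1 − 1/11)
       = 1331 · 10/11 = 1210.

1210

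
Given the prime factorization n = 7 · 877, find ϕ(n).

φ(7) = 7 − 1 = 6.
φ(877) = 877 − 1 = 876.
Multiply: 6 · 876 = 5256.

5256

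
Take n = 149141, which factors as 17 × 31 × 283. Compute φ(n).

φ(17) = 17 − 1 = 16.
φ(31) = 31 − 1 = 30.
φ(283) = 283 − 1 = 282.
Multiply: 16 · 30 · 282 = 135360.

135360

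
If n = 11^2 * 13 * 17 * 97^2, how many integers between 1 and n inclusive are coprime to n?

196669440

φ(251606069) = 251606069 · (1 − 1/11) · (1 − 1/13) · (1 − 1/17) · (1 − 1/97)
       = 251606069 · 184320/235807 = 196669440.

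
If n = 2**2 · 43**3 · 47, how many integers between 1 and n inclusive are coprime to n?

φ(2^2) = 2^2 − 2^1 = 4 − 2 = 2.
φ(43^3) = 43^2·(43−1) = 1849·42 = 77658.
φ(47) = 47 − 1 = 46.
φ(14947316) = 2 × 77658 × 46 = 7144536.

7144536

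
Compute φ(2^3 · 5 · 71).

1120

φ(2840) = 2840 · (1 − 1/2) · (1 − 1/5) · (1 − 1/71)
       = 2840 · 280/710 = 1120.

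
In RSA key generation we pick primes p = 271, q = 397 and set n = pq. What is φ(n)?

106920

φ(n) = (p − 1)(q − 1) = (271−1)(397−1) = 270·396 = 106920.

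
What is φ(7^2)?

42

φ(49) = 49 · (1 − 1/7)
       = 49 · 6/7 = 42.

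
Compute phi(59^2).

3422

φ(3481) = 3481 · (1 − 1/59)
       = 3481 · 58/59 = 3422.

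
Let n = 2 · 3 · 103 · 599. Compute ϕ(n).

121992

φ(370182) = 370182 · (1 − 1/2) · (1 − 1/3) · (1 − 1/103) · (1 − 1/599)
       = 370182 · 121992/370182 = 121992.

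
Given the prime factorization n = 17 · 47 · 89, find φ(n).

φ(71111) = 71111 · (1 − 1/17) · (1 − 1/47) · (1 − 1/89)
       = 71111 · 64768/71111 = 64768.

64768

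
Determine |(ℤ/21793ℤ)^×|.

19440

21793 = 19 · 31 · 37.
φ(21793) = 21793 · (1 − 1/19) · (1 − 1/31) · (1 − 1/37)
       = 21793 · 19440/21793 = 19440.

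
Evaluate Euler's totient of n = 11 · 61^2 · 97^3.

φ(37356618563) = 37356618563 · (1 − 1/11) · (1 − 1/61) · (1 − 1/97)
       = 37356618563 · 57600/65087 = 33059462400.

33059462400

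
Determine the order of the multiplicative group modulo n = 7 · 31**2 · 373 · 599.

φ(1502993429) = 1502993429 · (1 − 1/7) · (1 − 1/31) · (1 − 1/373) · (1 − 1/599)
       = 1502993429 · 40042080/48483659 = 1241304480.

1241304480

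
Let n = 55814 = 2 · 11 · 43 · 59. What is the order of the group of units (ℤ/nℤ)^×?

φ(2) = 2 − 1 = 1.
φ(11) = 11 − 1 = 10.
φ(43) = 43 − 1 = 42.
φ(59) = 59 − 1 = 58.
Multiply: 1 · 10 · 42 · 58 = 24360.

24360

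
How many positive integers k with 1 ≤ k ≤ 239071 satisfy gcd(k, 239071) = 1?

Factor 239071: 239071 = 7**3 · 17 · 41.
φ(7^3) = 7^3 − 7^2 = 343 − 49 = 294.
φ(17) = 17 − 1 = 16.
φ(41) = 41 − 1 = 40.
Since φ is multiplicative, φ(239071) = 294 · 16 · 40 = 188160.

188160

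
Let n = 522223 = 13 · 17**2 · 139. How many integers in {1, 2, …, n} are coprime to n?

450432

φ(13) = 13 − 1 = 12.
φ(17^2) = 17^2 − 17^1 = 289 − 17 = 272.
φ(139) = 139 − 1 = 138.
Multiply: 12 · 272 · 138 = 450432.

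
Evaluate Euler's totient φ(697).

640

Prime factorization: 697 = 17 * 41.
φ(697) = 697 · (1 − 1/17) · (1 − 1/41)
       = 697 · 640/697 = 640.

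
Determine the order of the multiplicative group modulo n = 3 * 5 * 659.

φ(9885) = 9885 · (1 − 1/3) · (1 − 1/5) · (1 − 1/659)
       = 9885 · 5264/9885 = 5264.

5264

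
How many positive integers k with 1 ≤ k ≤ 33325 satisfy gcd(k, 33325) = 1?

25200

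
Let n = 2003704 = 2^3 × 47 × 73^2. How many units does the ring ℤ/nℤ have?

967104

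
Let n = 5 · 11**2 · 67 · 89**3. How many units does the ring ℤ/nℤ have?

20242273920

φ(5) = 5 − 1 = 4.
φ(11^2) = 11^1·(11−1) = 11·10 = 110.
φ(67) = 67 − 1 = 66.
φ(89^3) = 89^3 − 89^2 = 704969 − 7921 = 697048.
Since φ is multiplicative, φ(28575918415) = 4 · 110 · 66 · 697048 = 20242273920.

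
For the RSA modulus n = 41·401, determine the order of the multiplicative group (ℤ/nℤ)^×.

16000

φ(n) = (p − 1)(q − 1) = (41−1)(401−1) = 40·400 = 16000.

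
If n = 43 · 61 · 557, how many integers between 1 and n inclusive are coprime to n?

1401120

φ(43) = 43 − 1 = 42.
φ(61) = 61 − 1 = 60.
φ(557) = 557 − 1 = 556.
Since φ is multiplicative, φ(1461011) = 42 · 60 · 556 = 1401120.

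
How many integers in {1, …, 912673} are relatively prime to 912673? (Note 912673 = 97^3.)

903264

φ(912673) = 912673 · (1 − 1/97)
       = 912673 · 96/97 = 903264.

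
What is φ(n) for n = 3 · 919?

1836

φ(2757) = 2757 · (1 − 1/3) · (1 − 1/919)
       = 2757 · 1836/2757 = 1836.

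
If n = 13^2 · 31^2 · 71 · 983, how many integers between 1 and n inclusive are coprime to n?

9972799200

φ(11335011337) = 11335011337 · (1 − 1/13) · (1 − 1/31) · (1 − 1/71) · (1 − 1/983)
       = 11335011337 · 24746400/28126579 = 9972799200.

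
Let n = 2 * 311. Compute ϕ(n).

φ(2) = 2 − 1 = 1.
φ(311) = 311 − 1 = 310.
Multiply: 1 · 310 = 310.

310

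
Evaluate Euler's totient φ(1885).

1344

Prime factorization: 1885 = 5 · 13 · 29.
φ(1885) = 1885 · (1 − 1/5) · (1 − 1/13) · (1 − 1/29)
       = 1885 · 1344/1885 = 1344.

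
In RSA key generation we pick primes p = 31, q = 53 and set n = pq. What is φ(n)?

φ(pq) = (p−1)(q−1) = 30 · 52 = 1560.

1560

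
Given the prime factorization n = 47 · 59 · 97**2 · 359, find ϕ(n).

φ(47) = 47 − 1 = 46.
φ(59) = 59 − 1 = 58.
φ(97^2) = 97^2 − 97^1 = 9409 − 97 = 9312.
φ(359) = 359 − 1 = 358.
Since φ is multiplicative, φ(9366725363) = 46 · 58 · 9312 · 358 = 8894300928.

8894300928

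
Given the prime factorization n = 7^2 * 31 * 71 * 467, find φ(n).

φ(50365483) = 50365483 · (1 − 1/7) · (1 − 1/31) · (1 − 1/71) · (1 − 1/467)
       = 50365483 · 5871600/7195069 = 41101200.

41101200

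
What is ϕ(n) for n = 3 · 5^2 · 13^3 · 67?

φ(11039925) = 11039925 · (1 − 1/3) · (1 − 1/5) · (1 − 1/13) · (1 − 1/67)
       = 11039925 · 6336/13065 = 5353920.

5353920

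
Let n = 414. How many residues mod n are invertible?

Prime factorization: 414 = 2 · 3**2 · 23.
φ(2) = 2 − 1 = 1.
φ(3^2) = 3^1·(3−1) = 3·2 = 6.
φ(23) = 23 − 1 = 22.
Multiply: 1 · 6 · 22 = 132.

132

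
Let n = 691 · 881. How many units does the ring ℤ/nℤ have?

607200

φ(608771) = 608771 · (1 − 1/691) · (1 − 1/881)
       = 608771 · 607200/608771 = 607200.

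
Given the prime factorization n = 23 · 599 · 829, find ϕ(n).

φ(11421133) = 11421133 · (1 − 1/23) · (1 − 1/599) · (1 − 1/829)
       = 11421133 · 10893168/11421133 = 10893168.

10893168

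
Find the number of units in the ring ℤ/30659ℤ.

27720

30659 = 23 · 31 · 43.
φ(23) = 23 − 1 = 22.
φ(31) = 31 − 1 = 30.
φ(43) = 43 − 1 = 42.
Multiply: 22 · 30 · 42 = 27720.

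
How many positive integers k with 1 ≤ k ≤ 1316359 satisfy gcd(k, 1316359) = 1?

1118040

1316359 = 11^3 · 23 · 43.
φ(1316359) = 1316359 · (1 − 1/11) · (1 − 1/23) · (1 − 1/43)
       = 1316359 · 9240/10879 = 1118040.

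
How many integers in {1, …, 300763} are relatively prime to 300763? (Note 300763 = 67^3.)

φ(67^3) = 67^3 − 67^2 = 300763 − 4489 = 296274.

296274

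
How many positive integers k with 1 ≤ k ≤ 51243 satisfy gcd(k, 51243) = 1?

First factor: 51243 = 3 × 19 × 29 × 31.
φ(3) = 3 − 1 = 2.
φ(19) = 19 − 1 = 18.
φ(29) = 29 − 1 = 28.
φ(31) = 31 − 1 = 30.
φ(51243) = 2 × 18 × 28 × 30 = 30240.

30240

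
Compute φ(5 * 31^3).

φ(148955) = 148955 · (1 − 1/5) · (1 − 1/31)
       = 148955 · 120/155 = 115320.

115320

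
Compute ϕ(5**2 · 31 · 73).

43200

φ(56575) = 56575 · (1 − 1/5) · (1 − 1/31) · (1 − 1/73)
       = 56575 · 8640/11315 = 43200.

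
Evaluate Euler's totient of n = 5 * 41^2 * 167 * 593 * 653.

φ(5) = 5 − 1 = 4.
φ(41^2) = 41^2 − 41^1 = 1681 − 41 = 1640.
φ(167) = 167 − 1 = 166.
φ(593) = 593 − 1 = 592.
φ(653) = 653 − 1 = 652.
φ(543528177415) = 4 × 1640 × 166 × 592 × 652 = 420321136640.

420321136640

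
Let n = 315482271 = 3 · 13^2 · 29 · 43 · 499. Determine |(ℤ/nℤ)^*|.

φ(3) = 3 − 1 = 2.
φ(13^2) = 13^2 − 13^1 = 169 − 13 = 156.
φ(29) = 29 − 1 = 28.
φ(43) = 43 − 1 = 42.
φ(499) = 499 − 1 = 498.
Since φ is multiplicative, φ(315482271) = 2 · 156 · 28 · 42 · 498 = 182722176.

182722176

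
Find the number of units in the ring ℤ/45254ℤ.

19360

First factor: 45254 = 2 · 11^3 · 17.
φ(2) = 2 − 1 = 1.
φ(11^3) = 11^2·(11−1) = 121·10 = 1210.
φ(17) = 17 − 1 = 16.
Since φ is multiplicative, φ(45254) = 1 · 1210 · 16 = 19360.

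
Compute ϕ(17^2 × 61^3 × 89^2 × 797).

378586890147840

φ(17^2) = 17^1·(17−1) = 17·16 = 272.
φ(61^3) = 61^3 − 61^2 = 226981 − 3721 = 223260.
φ(89^2) = 89^1·(89−1) = 89·88 = 7832.
φ(797) = 797 − 1 = 796.
Since φ is multiplicative, φ(414119501424833) = 272 · 223260 · 7832 · 796 = 378586890147840.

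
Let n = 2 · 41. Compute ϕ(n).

40

φ(2) = 2 − 1 = 1.
φ(41) = 41 − 1 = 40.
φ(82) = 1 × 40 = 40.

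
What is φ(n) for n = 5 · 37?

144

φ(185) = 185 · (1 − 1/5) · (1 − 1/37)
       = 185 · 144/185 = 144.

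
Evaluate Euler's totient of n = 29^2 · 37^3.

φ(29^2) = 29^1·(29−1) = 29·28 = 812.
φ(37^3) = 37^3 − 37^2 = 50653 − 1369 = 49284.
Since φ is multiplicative, φ(42599173) = 812 · 49284 = 40018608.

40018608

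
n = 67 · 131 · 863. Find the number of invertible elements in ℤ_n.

7395960

φ(7574551) = 7574551 · (1 − 1/67) · (1 − 1/131) · (1 − 1/863)
       = 7574551 · 7395960/7574551 = 7395960.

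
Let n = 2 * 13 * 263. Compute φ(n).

3144

φ(2) = 2 − 1 = 1.
φ(13) = 13 − 1 = 12.
φ(263) = 263 − 1 = 262.
Since φ is multiplicative, φ(6838) = 1 · 12 · 262 = 3144.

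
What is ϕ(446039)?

Factor 446039: 446039 = 11 × 23 × 41 × 43.
φ(446039) = 446039 · (1 − 1/11) · (1 − 1/23) · (1 − 1/41) · (1 − 1/43)
       = 446039 · 369600/446039 = 369600.

369600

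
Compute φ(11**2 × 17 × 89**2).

φ(16293497) = 16293497 · (1 − 1/11) · (1 − 1/17) · (1 − 1/89)
       = 16293497 · 14080/16643 = 13784320.

13784320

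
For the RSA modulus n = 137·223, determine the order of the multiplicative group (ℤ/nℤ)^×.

φ(30551) = 30551 · (1 − 1/137) · (1 − 1/223)
       = 30551 · 30192/30551 = 30192.

30192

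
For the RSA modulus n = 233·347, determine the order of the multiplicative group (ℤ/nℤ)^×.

80272

φ(n) = (p − 1)(q − 1) = (233−1)(347−1) = 232·346 = 80272.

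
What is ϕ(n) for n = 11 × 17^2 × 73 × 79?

15275520

φ(18333293) = 18333293 · (1 − 1/11) · (1 − 1/17) · (1 − 1/73) · (1 − 1/79)
       = 18333293 · 898560/1078429 = 15275520.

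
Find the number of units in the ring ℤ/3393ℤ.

3393 = 3^2 * 13 * 29.
φ(3393) = 3393 · (1 − 1/3) · (1 − 1/13) · (1 − 1/29)
       = 3393 · 672/1131 = 2016.

2016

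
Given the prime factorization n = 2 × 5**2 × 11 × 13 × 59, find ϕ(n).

φ(2) = 2 − 1 = 1.
φ(5^2) = 5^2 − 5^1 = 25 − 5 = 20.
φ(11) = 11 − 1 = 10.
φ(13) = 13 − 1 = 12.
φ(59) = 59 − 1 = 58.
Multiply: 1 · 20 · 10 · 12 · 58 = 139200.

139200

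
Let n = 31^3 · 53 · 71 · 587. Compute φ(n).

φ(65804773871) = 65804773871 · (1 − 1/31) · (1 − 1/53) · (1 − 1/71) · (1 − 1/587)
       = 65804773871 · 63991200/68475311 = 61495543200.

61495543200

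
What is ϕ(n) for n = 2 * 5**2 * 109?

φ(2) = 2 − 1 = 1.
φ(5^2) = 5^2 − 5^1 = 25 − 5 = 20.
φ(109) = 109 − 1 = 108.
Since φ is multiplicative, φ(5450) = 1 · 20 · 108 = 2160.

2160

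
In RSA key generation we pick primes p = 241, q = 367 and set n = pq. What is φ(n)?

87840

φ(n) = (p − 1)(q − 1) = (241−1)(367−1) = 240·366 = 87840.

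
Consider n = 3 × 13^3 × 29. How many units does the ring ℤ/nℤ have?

113568

φ(191139) = 191139 · (1 − 1/3) · (1 − 1/13) · (1 − 1/29)
       = 191139 · 672/1131 = 113568.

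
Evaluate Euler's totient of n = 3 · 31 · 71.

4200

φ(3) = 3 − 1 = 2.
φ(31) = 31 − 1 = 30.
φ(71) = 71 − 1 = 70.
Multiply: 2 · 30 · 70 = 4200.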